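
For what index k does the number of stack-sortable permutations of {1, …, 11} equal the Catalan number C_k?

11

Stack-sortable permutations are exactly the 231-avoiding ones, counted by C_n; here n = 11.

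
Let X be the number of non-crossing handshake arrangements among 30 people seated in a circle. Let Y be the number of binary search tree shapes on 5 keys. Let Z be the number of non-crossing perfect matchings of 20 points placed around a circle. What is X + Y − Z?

9678091

With 30 = 2·15 people, non-crossing handshake pairings are non-crossing perfect matchings on a circle, counted by C_15. So X = C_15 = 9694845.
Rooted binary trees with 5 nodes (each child slot possibly empty) number C_5. So Y = C_5 = 42.
Non-crossing perfect matchings of 2n points on a circle are counted by C_n; with 20 points, n = 10. So Z = C_10 = 16796.
X + Y − Z = 9694845 + 42 − 16796 = 9678091.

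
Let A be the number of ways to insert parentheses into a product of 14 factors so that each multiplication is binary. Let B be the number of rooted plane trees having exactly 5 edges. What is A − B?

Parenthesizations of m factors correspond to full binary trees with m leaves, counted by C_{m−1}; m = 14 gives C_13. So A = C_13 = 742900.
A rooted plane tree with 5 edges has 6 nodes, and the count is C_5. So B = C_5 = 42.
A − B = 742900 − 42 = 742858.

742858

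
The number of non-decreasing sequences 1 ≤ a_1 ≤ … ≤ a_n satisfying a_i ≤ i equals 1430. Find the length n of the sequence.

Such sub-staircase sequences of length n are counted by C_n. The Catalan number equal to 1430 is C_8.

8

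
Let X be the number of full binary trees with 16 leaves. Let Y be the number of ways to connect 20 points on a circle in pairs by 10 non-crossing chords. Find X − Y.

9678049

A full binary tree with L leaves has L−1 internal nodes and is counted by C_{L−1}; L = 16 gives C_15. So X = C_15 = 9694845.
Pairing 20 circle points by 10 non-crossing chords gives C_10 matchings. So Y = C_10 = 16796.
X − Y = 9694845 − 16796 = 9678049.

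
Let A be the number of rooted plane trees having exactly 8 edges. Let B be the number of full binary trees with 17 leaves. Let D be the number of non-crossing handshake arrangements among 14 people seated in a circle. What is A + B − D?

A rooted plane tree with 8 edges has 9 nodes, and the count is C_8. So A = C_8 = 1430.
Full binary trees with 17 leaves have 17−1 = 16 internal nodes, so there are C_16 of them. So B = C_16 = 35357670.
Non-crossing handshake pairings of 2n people are counted by C_n; 14 people gives n = 7. So D = C_7 = 429.
A + B − D = 1430 + 35357670 − 429 = 35358671.

35358671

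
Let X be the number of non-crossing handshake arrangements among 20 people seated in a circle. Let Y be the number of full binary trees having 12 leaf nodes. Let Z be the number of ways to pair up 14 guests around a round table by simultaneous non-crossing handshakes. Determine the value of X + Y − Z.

75153

Non-crossing handshake pairings of 2n people are counted by C_n; 20 people gives n = 10. So X = C_10 = 16796.
Full binary trees with 12 leaves have 12−1 = 11 internal nodes, so there are C_11 of them. So Y = C_11 = 58786.
With 14 = 2·7 people, non-crossing handshake pairings are non-crossing perfect matchings on a circle, counted by C_7. So Z = C_7 = 429.
X + Y − Z = 16796 + 58786 − 429 = 75153.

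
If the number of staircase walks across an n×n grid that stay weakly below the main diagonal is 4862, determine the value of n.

9

Such diagonal-avoiding paths in an n×n grid are counted by C_n; 4862 = C_9.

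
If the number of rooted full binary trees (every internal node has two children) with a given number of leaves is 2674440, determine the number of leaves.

Full binary trees with L leaves are counted by C_{L−1}; 2674440 = C_14.
So the index is 14, and the number of leaves is 14 + 1 = 15.

15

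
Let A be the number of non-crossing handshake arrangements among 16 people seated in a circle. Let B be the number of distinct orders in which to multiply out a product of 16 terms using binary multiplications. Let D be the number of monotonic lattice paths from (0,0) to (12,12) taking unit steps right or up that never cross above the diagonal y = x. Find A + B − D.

With 16 = 2·8 people, non-crossing handshake pairings are non-crossing perfect matchings on a circle, counted by C_8. So A = C_8 = 1430.
Ways to associate a product of 16 factors correspond to binary trees on 16 leaves, so the count is C_15. So B = C_15 = 9694845.
Monotone paths in an n×n grid that stay weakly below the diagonal are counted by C_n; here n = 12. So D = C_12 = 208012.
A + B − D = 1430 + 9694845 − 208012 = 9488263.

9488263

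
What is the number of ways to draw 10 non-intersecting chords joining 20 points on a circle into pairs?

16796

Pairing 20 circle points by 10 non-crossing chords gives C_10 matchings.
C_10 = C_9 · 2(2·9+1)/(9+2) = 4862 · 38/11 = 16796.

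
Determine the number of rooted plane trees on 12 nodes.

Rooted ordered (plane) trees on m nodes have m−1 edges and are counted by C_{m−1}; m = 12 gives C_11.
C_11 = C_10 · 2(2·10+1)/(10+2) = 16796 · 42/12 = 58786.

58786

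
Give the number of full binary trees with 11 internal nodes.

Full binary trees with n internal nodes are counted by C_n; here n = 11.
C_11 = C(22,11)/12 = 705432/12 = 58786.

58786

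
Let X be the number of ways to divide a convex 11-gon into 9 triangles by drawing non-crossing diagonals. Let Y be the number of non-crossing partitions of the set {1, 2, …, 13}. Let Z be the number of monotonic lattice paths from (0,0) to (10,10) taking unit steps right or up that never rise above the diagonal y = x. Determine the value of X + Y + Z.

Triangulations of a convex m-gon are counted by C_{m−2}; with m = 11 this is C_9. So X = C_9 = 4862.
Non-crossing partitions of an n-element set are counted by C_n; here n = 13. So Y = C_13 = 742900.
Sub-diagonal monotone paths from (0,0) to (10,10) biject with Dyck paths of semilength 10, giving C_10. So Z = C_10 = 16796.
X + Y + Z = 4862 + 742900 + 16796 = 764558.

764558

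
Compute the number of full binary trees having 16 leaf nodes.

A full binary tree with L leaves has L−1 internal nodes and is counted by C_{L−1}; L = 16 gives C_15.
C_15 = C(30,15)/16 = 155117520/16 = 9694845.

9694845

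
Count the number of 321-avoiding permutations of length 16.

35357670

Permutations of [n] avoiding any single length-3 pattern are counted by C_n; here n = 16.
C_16 = C(32,16)/17 = 601080390/17 = 35357670.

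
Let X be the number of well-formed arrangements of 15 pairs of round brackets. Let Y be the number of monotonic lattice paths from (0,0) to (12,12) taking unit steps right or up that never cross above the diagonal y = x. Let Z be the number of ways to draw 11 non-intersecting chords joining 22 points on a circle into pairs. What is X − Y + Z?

With 15 pairs the number of balanced bracket strings is the Catalan number C_15. So X = C_15 = 9694845.
Sub-diagonal monotone paths from (0,0) to (12,12) biject with Dyck paths of semilength 12, giving C_12. So Y = C_12 = 208012.
Pairing 22 circle points by 11 non-crossing chords gives C_11 matchings. So Z = C_11 = 58786.
X − Y + Z = 9694845 − 208012 + 58786 = 9545619.

9545619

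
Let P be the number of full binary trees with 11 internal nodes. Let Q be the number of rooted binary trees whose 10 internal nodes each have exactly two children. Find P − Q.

41990

The number of full binary trees on 11 internal nodes is the Catalan number C_11. So P = C_11 = 58786.
Full binary trees with n internal nodes are counted by C_n; here n = 10. So Q = C_10 = 16796.
P − Q = 58786 − 16796 = 41990.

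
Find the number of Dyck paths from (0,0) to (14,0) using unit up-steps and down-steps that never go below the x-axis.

429

Paths of 7 up- and 7 down-steps that never dip below the axis are Dyck paths; their count is C_7.
C_7 = C(14,7)/8 = 3432/8 = 429.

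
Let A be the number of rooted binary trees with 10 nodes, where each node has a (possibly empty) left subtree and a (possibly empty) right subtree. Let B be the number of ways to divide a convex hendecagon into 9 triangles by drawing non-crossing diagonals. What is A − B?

There are C_n binary search tree shapes on n keys; with n = 10 that is C_10. So A = C_10 = 16796.
A convex 11-gon is triangulated into 9 triangles, and the number of such triangulations is the Catalan number C_{11−2} = C_9. So B = C_9 = 4862.
A − B = 16796 − 4862 = 11934.

11934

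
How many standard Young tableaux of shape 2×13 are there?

742900

By the hook-length formula (or a Dyck-path bijection), SYT of shape 2×13 number C_13.
C_13 = C(26,13)/14 = 10400600/14 = 742900.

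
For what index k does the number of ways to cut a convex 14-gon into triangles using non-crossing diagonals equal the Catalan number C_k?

The number of triangulations of a 14-gon is the Catalan number C_12 (index = sides − 2).

12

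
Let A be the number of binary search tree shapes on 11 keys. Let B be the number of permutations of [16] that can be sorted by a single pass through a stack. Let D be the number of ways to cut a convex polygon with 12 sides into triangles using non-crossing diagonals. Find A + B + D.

35433252

Binary trees (left/right distinguished) on n nodes are counted by C_n; here n = 11. So A = C_11 = 58786.
By Knuth's characterisation, the stack-sortable permutations of length 16 are the 231-avoiders, numbering C_16. So B = C_16 = 35357670.
Triangulations of a convex m-gon are counted by C_{m−2}; with m = 12 this is C_10. So D = C_10 = 16796.
A + B + D = 58786 + 35357670 + 16796 = 35433252.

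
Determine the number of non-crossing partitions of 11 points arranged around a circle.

58786

The non-crossing partitions of [11] form a lattice of size C_11.
C_11 = C(22,11)/12 = 705432/12 = 58786.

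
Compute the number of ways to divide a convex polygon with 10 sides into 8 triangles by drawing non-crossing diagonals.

A convex 10-gon is triangulated into 8 triangles, and the number of such triangulations is the Catalan number C_{10−2} = C_8.
C_8 = 1430.

1430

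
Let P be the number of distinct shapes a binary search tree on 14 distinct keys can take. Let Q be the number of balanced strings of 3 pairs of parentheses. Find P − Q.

Rooted binary trees with 14 nodes (each child slot possibly empty) number C_14. So P = C_14 = 2674440.
With 3 pairs the number of balanced bracket strings is the Catalan number C_3. So Q = C_3 = 5.
P − Q = 2674440 − 5 = 2674435.

2674435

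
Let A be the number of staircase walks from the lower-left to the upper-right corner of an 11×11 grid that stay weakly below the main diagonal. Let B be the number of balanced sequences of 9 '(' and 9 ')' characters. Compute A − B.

Sub-diagonal monotone paths from (0,0) to (11,11) biject with Dyck paths of semilength 11, giving C_11. So A = C_11 = 58786.
Balanced strings of n pairs of brackets are counted by C_n; here n = 9. So B = C_9 = 4862.
A − B = 58786 − 4862 = 53924.

53924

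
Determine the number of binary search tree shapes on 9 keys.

Binary trees (left/right distinguished) on n nodes are counted by C_n; here n = 9.
C_9 = 4862.

4862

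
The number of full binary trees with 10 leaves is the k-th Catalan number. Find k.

9

Full binary trees with 10 leaves have 10−1 = 9 internal nodes, so there are C_9 of them.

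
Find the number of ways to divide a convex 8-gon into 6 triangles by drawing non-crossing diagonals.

132

A convex 8-gon is triangulated into 6 triangles, and the number of such triangulations is the Catalan number C_{8−2} = C_6.
C_6 = C_5 · 2(2·5+1)/(5+2) = 42 · 22/7 = 132.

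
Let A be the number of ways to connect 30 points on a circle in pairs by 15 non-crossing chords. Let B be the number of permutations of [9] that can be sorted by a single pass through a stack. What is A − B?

Non-crossing perfect matchings of 2n points on a circle are counted by C_n; with 30 points, n = 15. So A = C_15 = 9694845.
Stack-sortable permutations are exactly the 231-avoiding ones, counted by C_n; here n = 9. So B = C_9 = 4862.
A − B = 9694845 − 4862 = 9689983.

9689983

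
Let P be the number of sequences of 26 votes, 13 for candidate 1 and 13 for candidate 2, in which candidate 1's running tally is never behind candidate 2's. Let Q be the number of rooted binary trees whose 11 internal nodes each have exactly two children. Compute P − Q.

684114

Ballot sequences with n votes each where one side never trails are Dyck words, counted by C_n; here n = 13. So P = C_13 = 742900.
The number of full binary trees on 11 internal nodes is the Catalan number C_11. So Q = C_11 = 58786.
P − Q = 742900 − 58786 = 684114.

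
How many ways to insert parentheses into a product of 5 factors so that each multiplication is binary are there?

Bracketing 5 factors into binary products is counted by C_{5−1} = C_4.
C_4 = C(8,4)/5 = 70/5 = 14.

14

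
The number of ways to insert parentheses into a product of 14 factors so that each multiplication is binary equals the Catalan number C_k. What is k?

13

Ways to associate a product of 14 factors correspond to binary trees on 14 leaves, so the count is C_13.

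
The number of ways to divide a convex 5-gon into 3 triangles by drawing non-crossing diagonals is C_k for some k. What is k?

3

The number of triangulations of a 5-gon is the Catalan number C_3 (index = sides − 2).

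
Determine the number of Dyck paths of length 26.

742900

Paths of 13 up- and 13 down-steps that never dip below the axis are Dyck paths; their count is C_13.
C_13 = 742900.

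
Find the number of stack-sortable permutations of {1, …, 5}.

By Knuth's characterisation, the stack-sortable permutations of length 5 are the 231-avoiders, numbering C_5.
C_5 = C(10,5)/6 = 252/6 = 42.

42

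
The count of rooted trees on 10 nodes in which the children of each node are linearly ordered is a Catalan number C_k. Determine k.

Rooted ordered (plane) trees on m nodes have m−1 edges and are counted by C_{m−1}; m = 10 gives C_9.

9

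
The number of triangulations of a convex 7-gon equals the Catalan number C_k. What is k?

Triangulations of a convex m-gon are counted by C_{m−2}; with m = 7 this is C_5.

5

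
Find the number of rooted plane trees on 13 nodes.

A rooted plane tree on 13 nodes has 12 edges, and such trees are counted by C_12.
C_12 = C(24,12)/13 = 2704156/13 = 208012.

208012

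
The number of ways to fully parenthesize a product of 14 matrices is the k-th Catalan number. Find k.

Parenthesizations of m factors correspond to full binary trees with m leaves, counted by C_{m−1}; m = 14 gives C_13.

13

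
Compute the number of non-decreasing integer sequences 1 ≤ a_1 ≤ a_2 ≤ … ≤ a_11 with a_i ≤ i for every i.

Such sub-staircase sequences of length n are counted by C_n; here n = 11.
C_11 = C(22,11)/12 = 705432/12 = 58786.

58786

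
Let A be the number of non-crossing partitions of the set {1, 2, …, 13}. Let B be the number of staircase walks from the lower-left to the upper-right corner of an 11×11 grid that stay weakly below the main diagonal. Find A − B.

684114

The non-crossing partitions of [13] form a lattice of size C_13. So A = C_13 = 742900.
Monotone paths in an n×n grid that stay weakly below the diagonal are counted by C_n; here n = 11. So B = C_11 = 58786.
A − B = 742900 − 58786 = 684114.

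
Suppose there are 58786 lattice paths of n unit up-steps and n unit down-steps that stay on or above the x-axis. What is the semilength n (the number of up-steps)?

Dyck paths of semilength n are counted by C_n; 58786 = C_11.

11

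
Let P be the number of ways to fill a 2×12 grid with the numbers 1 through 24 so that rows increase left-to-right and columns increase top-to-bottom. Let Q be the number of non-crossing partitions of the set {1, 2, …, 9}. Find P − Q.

By the hook-length formula (or a Dyck-path bijection), SYT of shape 2×12 number C_12. So P = C_12 = 208012.
The non-crossing partitions of [9] form a lattice of size C_9. So Q = C_9 = 4862.
P − Q = 208012 − 4862 = 203150.

203150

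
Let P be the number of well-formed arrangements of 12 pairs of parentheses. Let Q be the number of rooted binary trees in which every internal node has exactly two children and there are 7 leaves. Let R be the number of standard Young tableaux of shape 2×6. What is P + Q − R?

208012

A balanced arrangement of 12 bracket pairs is a Dyck word of semilength 12, so the count is C_12. So P = C_12 = 208012.
Full binary trees with 7 leaves have 7−1 = 6 internal nodes, so there are C_6 of them. So Q = C_6 = 132.
By the hook-length formula (or a Dyck-path bijection), SYT of shape 2×6 number C_6. So R = C_6 = 132.
P + Q − R = 208012 + 132 − 132 = 208012.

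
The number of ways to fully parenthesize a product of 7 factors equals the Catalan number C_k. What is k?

Ways to associate a product of 7 factors correspond to binary trees on 7 leaves, so the count is C_6.

6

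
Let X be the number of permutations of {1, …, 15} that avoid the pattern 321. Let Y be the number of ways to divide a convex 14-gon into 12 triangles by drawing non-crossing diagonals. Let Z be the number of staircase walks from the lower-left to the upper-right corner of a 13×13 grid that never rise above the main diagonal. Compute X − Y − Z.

8743933

For any fixed pattern of length 3, the pattern-avoiding permutations of [15] number C_15. So X = C_15 = 9694845.
Triangulations of a convex m-gon are counted by C_{m−2}; with m = 14 this is C_12. So Y = C_12 = 208012.
Monotone paths in an n×n grid that stay weakly below the diagonal are counted by C_n; here n = 13. So Z = C_13 = 742900.
X − Y − Z = 9694845 − 208012 − 742900 = 8743933.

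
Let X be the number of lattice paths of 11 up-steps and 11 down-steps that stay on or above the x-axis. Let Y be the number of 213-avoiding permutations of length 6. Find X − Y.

58654

Dyck paths of semilength n (length 2n) are counted by C_n; here n = 11. So X = C_11 = 58786.
For any fixed pattern of length 3, the pattern-avoiding permutations of [6] number C_6. So Y = C_6 = 132.
X − Y = 58786 − 132 = 58654.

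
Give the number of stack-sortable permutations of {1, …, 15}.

Stack-sortable permutations are exactly the 231-avoiding ones, counted by C_n; here n = 15.
C_15 = C_14 · 2(2·14+1)/(14+2) = 2674440 · 58/16 = 9694845.

9694845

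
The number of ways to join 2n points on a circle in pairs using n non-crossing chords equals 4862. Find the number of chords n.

9

Non-crossing pairings of 2n points on a circle are counted by C_n. Since C_9 = 4862, the index is 9.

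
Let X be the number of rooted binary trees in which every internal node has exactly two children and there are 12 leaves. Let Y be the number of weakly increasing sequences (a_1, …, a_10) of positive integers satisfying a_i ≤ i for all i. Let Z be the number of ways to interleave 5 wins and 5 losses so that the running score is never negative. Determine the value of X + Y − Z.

75540

A full binary tree with L leaves has L−1 internal nodes and is counted by C_{L−1}; L = 12 gives C_11. So X = C_11 = 58786.
Such sub-staircase sequences of length n are counted by C_n; here n = 10. So Y = C_10 = 16796.
Ballot sequences with n votes each where one side never trails are Dyck words, counted by C_n; here n = 5. So Z = C_5 = 42.
X + Y − Z = 58786 + 16796 − 42 = 75540.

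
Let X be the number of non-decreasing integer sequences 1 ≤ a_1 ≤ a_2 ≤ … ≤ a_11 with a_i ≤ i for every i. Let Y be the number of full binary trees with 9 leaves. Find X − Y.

57356

Weakly increasing sequences with a_i ≤ i biject with Dyck paths of semilength 11, so there are C_11. So X = C_11 = 58786.
A full binary tree with L leaves has L−1 internal nodes and is counted by C_{L−1}; L = 9 gives C_8. So Y = C_8 = 1430.
X − Y = 58786 − 1430 = 57356.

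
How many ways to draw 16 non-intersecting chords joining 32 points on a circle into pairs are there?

35357670

Non-crossing perfect matchings of 2n points on a circle are counted by C_n; with 32 points, n = 16.
C_16 = C(32,16)/17 = 601080390/17 = 35357670.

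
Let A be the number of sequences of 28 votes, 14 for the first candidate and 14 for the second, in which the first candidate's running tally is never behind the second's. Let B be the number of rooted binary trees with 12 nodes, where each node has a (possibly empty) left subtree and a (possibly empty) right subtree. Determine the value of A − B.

2466428

Reading a vote for the leader as '(' and for the other as ')' turns such a sequence into a balanced string of 14 pairs, so the count is C_14. So A = C_14 = 2674440.
There are C_n binary search tree shapes on n keys; with n = 12 that is C_12. So B = C_12 = 208012.
A − B = 2674440 − 208012 = 2466428.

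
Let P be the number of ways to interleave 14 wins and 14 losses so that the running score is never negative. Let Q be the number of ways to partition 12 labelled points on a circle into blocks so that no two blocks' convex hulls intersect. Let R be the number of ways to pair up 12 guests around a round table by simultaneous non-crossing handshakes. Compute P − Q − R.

2466296

Ballot sequences with n votes each where one side never trails are Dyck words, counted by C_n; here n = 14. So P = C_14 = 2674440.
The non-crossing partitions of [12] form a lattice of size C_12. So Q = C_12 = 208012.
Non-crossing handshake pairings of 2n people are counted by C_n; 12 people gives n = 6. So R = C_6 = 132.
P − Q − R = 2674440 − 208012 − 132 = 2466296.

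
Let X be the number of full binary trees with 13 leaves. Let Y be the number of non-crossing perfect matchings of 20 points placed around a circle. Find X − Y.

191216

A full binary tree with L leaves has L−1 internal nodes and is counted by C_{L−1}; L = 13 gives C_12. So X = C_12 = 208012.
Non-crossing perfect matchings of 2n points on a circle are counted by C_n; with 20 points, n = 10. So Y = C_10 = 16796.
X − Y = 208012 − 16796 = 191216.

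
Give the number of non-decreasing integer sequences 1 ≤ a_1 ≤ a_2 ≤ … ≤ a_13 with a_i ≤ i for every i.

Such sub-staircase sequences of length n are counted by C_n; here n = 13.
C_13 = 742900.

742900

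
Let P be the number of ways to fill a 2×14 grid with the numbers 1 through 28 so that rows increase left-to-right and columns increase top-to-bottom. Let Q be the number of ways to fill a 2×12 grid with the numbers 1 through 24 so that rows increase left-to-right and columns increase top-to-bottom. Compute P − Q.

By the hook-length formula (or a Dyck-path bijection), SYT of shape 2×14 number C_14. So P = C_14 = 2674440.
By the hook-length formula (or a Dyck-path bijection), SYT of shape 2×12 number C_12. So Q = C_12 = 208012.
P − Q = 2674440 − 208012 = 2466428.

2466428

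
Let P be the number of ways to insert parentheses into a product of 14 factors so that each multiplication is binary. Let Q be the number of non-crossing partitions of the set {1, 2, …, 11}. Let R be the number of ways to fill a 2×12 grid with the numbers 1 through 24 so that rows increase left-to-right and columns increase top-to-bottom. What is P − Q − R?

476102

Parenthesizations of m factors correspond to full binary trees with m leaves, counted by C_{m−1}; m = 14 gives C_13. So P = C_13 = 742900.
The non-crossing partitions of [11] form a lattice of size C_11. So Q = C_11 = 58786.
Standard Young tableaux of shape 2×n are counted by C_n; here n = 12. So R = C_12 = 208012.
P − Q − R = 742900 − 58786 − 208012 = 476102.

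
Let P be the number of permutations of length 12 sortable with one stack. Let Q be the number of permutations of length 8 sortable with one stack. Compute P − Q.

By Knuth's characterisation, the stack-sortable permutations of length 12 are the 231-avoiders, numbering C_12. So P = C_12 = 208012.
Stack-sortable permutations are exactly the 231-avoiding ones, counted by C_n; here n = 8. So Q = C_8 = 1430.
P − Q = 208012 − 1430 = 206582.

206582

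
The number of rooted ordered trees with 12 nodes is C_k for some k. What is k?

11

A rooted plane tree on 12 nodes has 11 edges, and such trees are counted by C_11.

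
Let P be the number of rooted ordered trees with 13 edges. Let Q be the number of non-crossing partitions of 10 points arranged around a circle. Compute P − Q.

726104

A rooted plane tree with 13 edges has 14 nodes, and the count is C_13. So P = C_13 = 742900.
Non-crossing partitions of an n-element set are counted by C_n; here n = 10. So Q = C_10 = 16796.
P − Q = 742900 − 16796 = 726104.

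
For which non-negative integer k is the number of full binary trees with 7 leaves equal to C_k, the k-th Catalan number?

Full binary trees with 7 leaves have 7−1 = 6 internal nodes, so there are C_6 of them.

6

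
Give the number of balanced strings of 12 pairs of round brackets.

208012

With 12 pairs the number of balanced bracket strings is the Catalan number C_12.
C_12 = C(24,12)/13 = 2704156/13 = 208012.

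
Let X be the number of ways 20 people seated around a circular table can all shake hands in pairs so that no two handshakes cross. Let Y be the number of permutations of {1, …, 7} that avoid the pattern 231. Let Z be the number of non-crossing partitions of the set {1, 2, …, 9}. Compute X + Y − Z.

12363

Non-crossing handshake pairings of 2n people are counted by C_n; 20 people gives n = 10. So X = C_10 = 16796.
For any fixed pattern of length 3, the pattern-avoiding permutations of [7] number C_7. So Y = C_7 = 429.
The non-crossing partitions of [9] form a lattice of size C_9. So Z = C_9 = 4862.
X + Y − Z = 16796 + 429 − 4862 = 12363.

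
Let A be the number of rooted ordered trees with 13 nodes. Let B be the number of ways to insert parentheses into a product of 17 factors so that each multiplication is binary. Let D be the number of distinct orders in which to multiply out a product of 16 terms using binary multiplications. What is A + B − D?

25870837

A rooted plane tree on 13 nodes has 12 edges, and such trees are counted by C_12. So A = C_12 = 208012.
Bracketing 17 factors into binary products is counted by C_{17−1} = C_16. So B = C_16 = 35357670.
Ways to associate a product of 16 factors correspond to binary trees on 16 leaves, so the count is C_15. So D = C_15 = 9694845.
A + B − D = 208012 + 35357670 − 9694845 = 25870837.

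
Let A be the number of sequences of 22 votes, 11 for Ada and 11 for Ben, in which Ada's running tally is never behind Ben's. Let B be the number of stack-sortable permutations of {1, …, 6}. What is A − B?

Reading a vote for the leader as '(' and for the other as ')' turns such a sequence into a balanced string of 11 pairs, so the count is C_11. So A = C_11 = 58786.
Stack-sortable permutations are exactly the 231-avoiding ones, counted by C_n; here n = 6. So B = C_6 = 132.
A − B = 58786 − 132 = 58654.

58654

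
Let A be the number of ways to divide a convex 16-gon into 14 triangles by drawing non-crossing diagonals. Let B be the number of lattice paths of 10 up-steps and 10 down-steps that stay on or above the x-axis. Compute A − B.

A convex 16-gon is triangulated into 14 triangles, and the number of such triangulations is the Catalan number C_{16−2} = C_14. So A = C_14 = 2674440.
Paths of 10 up- and 10 down-steps that never dip below the axis are Dyck paths; their count is C_10. So B = C_10 = 16796.
A − B = 2674440 − 16796 = 2657644.

2657644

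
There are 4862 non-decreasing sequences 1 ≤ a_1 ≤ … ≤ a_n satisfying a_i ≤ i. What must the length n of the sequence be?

9

Such sub-staircase sequences of length n are counted by C_n. Since C_9 = 4862, the index is 9.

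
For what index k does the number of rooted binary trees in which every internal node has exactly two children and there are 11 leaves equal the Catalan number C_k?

10

Full binary trees with 11 leaves have 11−1 = 10 internal nodes, so there are C_10 of them.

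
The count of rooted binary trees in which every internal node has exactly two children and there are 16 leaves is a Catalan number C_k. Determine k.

15

Full binary trees with 16 leaves have 16−1 = 15 internal nodes, so there are C_15 of them.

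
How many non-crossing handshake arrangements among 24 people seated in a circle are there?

208012

With 24 = 2·12 people, non-crossing handshake pairings are non-crossing perfect matchings on a circle, counted by C_12.
C_12 = C(24,12)/13 = 2704156/13 = 208012.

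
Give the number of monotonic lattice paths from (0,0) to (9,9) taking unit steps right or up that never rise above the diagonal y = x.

4862

Sub-diagonal monotone paths from (0,0) to (9,9) biject with Dyck paths of semilength 9, giving C_9.
C_9 = C(18,9)/10 = 48620/10 = 4862.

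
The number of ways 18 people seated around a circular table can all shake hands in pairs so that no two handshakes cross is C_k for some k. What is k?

Non-crossing handshake pairings of 2n people are counted by C_n; 18 people gives n = 9.

9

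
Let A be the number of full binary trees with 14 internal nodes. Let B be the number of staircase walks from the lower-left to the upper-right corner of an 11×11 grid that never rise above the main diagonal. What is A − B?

The number of full binary trees on 14 internal nodes is the Catalan number C_14. So A = C_14 = 2674440.
Monotone paths in an n×n grid that stay weakly below the diagonal are counted by C_n; here n = 11. So B = C_11 = 58786.
A − B = 2674440 − 58786 = 2615654.

2615654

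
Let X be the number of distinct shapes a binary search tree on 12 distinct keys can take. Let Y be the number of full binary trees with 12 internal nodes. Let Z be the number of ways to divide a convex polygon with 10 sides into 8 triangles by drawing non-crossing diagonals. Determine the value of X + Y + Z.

There are C_n binary search tree shapes on n keys; with n = 12 that is C_12. So X = C_12 = 208012.
Full binary trees with n internal nodes are counted by C_n; here n = 12. So Y = C_12 = 208012.
The number of triangulations of a 10-gon is the Catalan number C_8 (index = sides − 2). So Z = C_8 = 1430.
X + Y + Z = 208012 + 208012 + 1430 = 417454.

417454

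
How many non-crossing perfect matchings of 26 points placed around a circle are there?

Pairing 26 circle points by 13 non-crossing chords gives C_13 matchings.
C_13 = C_12 · 2(2·12+1)/(12+2) = 208012 · 50/14 = 742900.

742900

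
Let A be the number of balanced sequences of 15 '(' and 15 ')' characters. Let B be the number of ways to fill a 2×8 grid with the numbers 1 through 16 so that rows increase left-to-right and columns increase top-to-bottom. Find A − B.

A balanced arrangement of 15 bracket pairs is a Dyck word of semilength 15, so the count is C_15. So A = C_15 = 9694845.
By the hook-length formula (or a Dyck-path bijection), SYT of shape 2×8 number C_8. So B = C_8 = 1430.
A − B = 9694845 − 1430 = 9693415.

9693415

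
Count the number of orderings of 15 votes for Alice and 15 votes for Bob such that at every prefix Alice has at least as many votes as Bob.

9694845

Ballot sequences with n votes each where one side never trails are Dyck words, counted by C_n; here n = 15.
C_15 = C(30,15)/16 = 155117520/16 = 9694845.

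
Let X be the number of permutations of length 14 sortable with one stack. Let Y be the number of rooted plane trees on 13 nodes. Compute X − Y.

By Knuth's characterisation, the stack-sortable permutations of length 14 are the 231-avoiders, numbering C_14. So X = C_14 = 2674440.
Rooted ordered (plane) trees on m nodes have m−1 edges and are counted by C_{m−1}; m = 13 gives C_12. So Y = C_12 = 208012.
X − Y = 2674440 − 208012 = 2466428.

2466428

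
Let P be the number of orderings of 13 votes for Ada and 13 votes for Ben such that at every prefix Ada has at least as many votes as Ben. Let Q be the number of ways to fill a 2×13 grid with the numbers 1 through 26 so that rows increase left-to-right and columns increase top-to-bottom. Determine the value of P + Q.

1485800

Ballot sequences with n votes each where one side never trails are Dyck words, counted by C_n; here n = 13. So P = C_13 = 742900.
Standard Young tableaux of shape 2×n are counted by C_n; here n = 13. So Q = C_13 = 742900.
P + Q = 742900 + 742900 = 1485800.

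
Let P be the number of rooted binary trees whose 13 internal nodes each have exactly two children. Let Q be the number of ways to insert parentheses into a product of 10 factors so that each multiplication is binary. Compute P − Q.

Full binary trees with n internal nodes are counted by C_n; here n = 13. So P = C_13 = 742900.
Ways to associate a product of 10 factors correspond to binary trees on 10 leaves, so the count is C_9. So Q = C_9 = 4862.
P − Q = 742900 − 4862 = 738038.

738038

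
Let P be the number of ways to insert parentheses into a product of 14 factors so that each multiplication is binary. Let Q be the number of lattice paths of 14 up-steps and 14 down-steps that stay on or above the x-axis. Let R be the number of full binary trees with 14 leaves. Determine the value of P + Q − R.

Parenthesizations of m factors correspond to full binary trees with m leaves, counted by C_{m−1}; m = 14 gives C_13. So P = C_13 = 742900.
Dyck paths of semilength n (length 2n) are counted by C_n; here n = 14. So Q = C_14 = 2674440.
A full binary tree with L leaves has L−1 internal nodes and is counted by C_{L−1}; L = 14 gives C_13. So R = C_13 = 742900.
P + Q − R = 742900 + 2674440 − 742900 = 2674440.

2674440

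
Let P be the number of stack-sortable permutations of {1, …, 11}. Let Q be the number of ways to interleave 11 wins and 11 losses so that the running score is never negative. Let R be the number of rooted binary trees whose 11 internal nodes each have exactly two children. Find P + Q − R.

By Knuth's characterisation, the stack-sortable permutations of length 11 are the 231-avoiders, numbering C_11. So P = C_11 = 58786.
Ballot sequences with n votes each where one side never trails are Dyck words, counted by C_n; here n = 11. So Q = C_11 = 58786.
Full binary trees with n internal nodes are counted by C_n; here n = 11. So R = C_11 = 58786.
P + Q − R = 58786 + 58786 − 58786 = 58786.

58786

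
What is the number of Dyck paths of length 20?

Paths of 10 up- and 10 down-steps that never dip below the axis are Dyck paths; their count is C_10.
C_10 = C(20,10)/11 = 184756/11 = 16796.

16796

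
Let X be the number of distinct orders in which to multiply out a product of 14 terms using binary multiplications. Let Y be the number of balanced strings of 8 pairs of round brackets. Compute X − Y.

741470

Parenthesizations of m factors correspond to full binary trees with m leaves, counted by C_{m−1}; m = 14 gives C_13. So X = C_13 = 742900.
A balanced arrangement of 8 bracket pairs is a Dyck word of semilength 8, so the count is C_8. So Y = C_8 = 1430.
X − Y = 742900 − 1430 = 741470.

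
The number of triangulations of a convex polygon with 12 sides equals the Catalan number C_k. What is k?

The number of triangulations of a 12-gon is the Catalan number C_10 (index = sides − 2).

10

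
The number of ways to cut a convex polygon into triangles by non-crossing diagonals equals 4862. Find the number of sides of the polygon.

Triangulations of a convex m-gon are counted by C_{m−2}, and C_9 = 4862.
So m − 2 = 9, giving m = 11 sides.

11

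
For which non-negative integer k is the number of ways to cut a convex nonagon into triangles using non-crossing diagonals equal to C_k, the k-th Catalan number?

7

The number of triangulations of a 9-gon is the Catalan number C_7 (index = sides − 2).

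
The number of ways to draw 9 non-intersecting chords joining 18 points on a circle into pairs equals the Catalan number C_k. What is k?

9

Non-crossing perfect matchings of 2n points on a circle are counted by C_n; with 18 points, n = 9.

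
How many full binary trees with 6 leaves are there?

42

Full binary trees with 6 leaves have 6−1 = 5 internal nodes, so there are C_5 of them.
C_5 = C(10,5)/6 = 252/6 = 42.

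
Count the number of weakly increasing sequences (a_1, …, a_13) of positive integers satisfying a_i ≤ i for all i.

Such sub-staircase sequences of length n are counted by C_n; here n = 13.
C_13 = C_12 · 2(2·12+1)/(12+2) = 208012 · 50/14 = 742900.

742900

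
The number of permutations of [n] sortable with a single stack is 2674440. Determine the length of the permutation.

Stack-sortable permutations of [n] are counted by C_n, and C_14 = 2674440.

14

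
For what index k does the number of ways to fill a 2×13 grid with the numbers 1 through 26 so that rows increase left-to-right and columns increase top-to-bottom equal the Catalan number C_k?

13

Standard Young tableaux of shape 2×n are counted by C_n; here n = 13.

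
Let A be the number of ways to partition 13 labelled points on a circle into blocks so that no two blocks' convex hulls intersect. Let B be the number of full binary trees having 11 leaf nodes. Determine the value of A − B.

Non-crossing partitions of an n-element set are counted by C_n; here n = 13. So A = C_13 = 742900.
Full binary trees with 11 leaves have 11−1 = 10 internal nodes, so there are C_10 of them. So B = C_10 = 16796.
A − B = 742900 − 16796 = 726104.

726104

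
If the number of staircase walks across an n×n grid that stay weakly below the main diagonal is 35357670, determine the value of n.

Such diagonal-avoiding paths in an n×n grid are counted by C_n; 35357670 = C_16.

16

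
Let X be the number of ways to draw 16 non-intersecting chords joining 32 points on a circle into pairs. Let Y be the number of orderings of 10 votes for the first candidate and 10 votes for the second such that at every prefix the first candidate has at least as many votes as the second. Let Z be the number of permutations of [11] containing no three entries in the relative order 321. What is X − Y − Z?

Pairing 32 circle points by 16 non-crossing chords gives C_16 matchings. So X = C_16 = 35357670.
Reading a vote for the leader as '(' and for the other as ')' turns such a sequence into a balanced string of 10 pairs, so the count is C_10. So Y = C_10 = 16796.
For any fixed pattern of length 3, the pattern-avoiding permutations of [11] number C_11. So Z = C_11 = 58786.
X − Y − Z = 35357670 − 16796 − 58786 = 35282088.

35282088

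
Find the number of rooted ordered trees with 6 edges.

132

Rooted ordered trees with n edges are counted by C_n; here n = 6.
C_6 = C(12,6)/7 = 924/7 = 132.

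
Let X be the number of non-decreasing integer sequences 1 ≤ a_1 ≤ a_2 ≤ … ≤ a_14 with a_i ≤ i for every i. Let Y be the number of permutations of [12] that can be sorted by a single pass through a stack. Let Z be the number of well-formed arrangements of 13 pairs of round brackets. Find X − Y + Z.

Such sub-staircase sequences of length n are counted by C_n; here n = 14. So X = C_14 = 2674440.
By Knuth's characterisation, the stack-sortable permutations of length 12 are the 231-avoiders, numbering C_12. So Y = C_12 = 208012.
With 13 pairs the number of balanced bracket strings is the Catalan number C_13. So Z = C_13 = 742900.
X − Y + Z = 2674440 − 208012 + 742900 = 3209328.

3209328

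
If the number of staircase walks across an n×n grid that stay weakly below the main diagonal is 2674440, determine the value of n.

14

Such diagonal-avoiding paths in an n×n grid are counted by C_n, and C_14 = 2674440.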